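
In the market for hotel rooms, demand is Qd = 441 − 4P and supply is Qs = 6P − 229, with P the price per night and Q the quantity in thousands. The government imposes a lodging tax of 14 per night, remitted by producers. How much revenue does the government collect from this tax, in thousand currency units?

Before the tax: set 441 − 4P = 6P − 229 → P* = 67, Q* = 173.
With the tax collected from producers, supply shifts: Qs = 6(P − 14) − 229.
Solving gives Q = 139.4 with consumers paying 75.4 and producers receiving 61.4 (the 14 wedge).
Revenue = t · Q = 14 · 139.4 = 1951.6.

Tax revenue = 1951.6 thousand.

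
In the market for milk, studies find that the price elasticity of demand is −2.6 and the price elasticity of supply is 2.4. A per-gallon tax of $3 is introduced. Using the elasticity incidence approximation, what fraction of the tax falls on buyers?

Incidence ratio: buyers' share ≈ εs / (εs + |εd|) = 2.4 / (2.4 + 2.6) = 0.48.
Supply is the less elastic side, so buyers bear the smaller share.

Buyers' share ≈ 0.48.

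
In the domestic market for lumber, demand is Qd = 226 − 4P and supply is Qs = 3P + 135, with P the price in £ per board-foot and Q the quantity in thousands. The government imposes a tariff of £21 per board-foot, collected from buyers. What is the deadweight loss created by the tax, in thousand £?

Deadweight loss = £378 thousand.

Without the tax, 226 − 4P = 3P + 135 gives 7P = 91, so P* = £13 and Q* = 174.
With the tax collected from buyers, demand (in seller-price terms) shifts: Qd = 226 − 4(P + 21).
Solving gives Q = 138 with buyers paying £22 and producers receiving £1 (the £21 wedge).
Quantity falls by |ΔQ| = |174 − 138| = 36.
DWL = ½ · t · |ΔQ| = ½ · 21 · 36 = £378.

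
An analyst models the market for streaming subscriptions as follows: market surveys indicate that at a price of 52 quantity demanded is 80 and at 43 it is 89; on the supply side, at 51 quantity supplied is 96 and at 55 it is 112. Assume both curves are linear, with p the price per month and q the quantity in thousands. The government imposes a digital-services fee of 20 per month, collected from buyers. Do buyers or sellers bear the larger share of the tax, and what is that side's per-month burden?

Buyers bear the larger share: 16 per month.

Demand slope: (89 − 80)/(43 − 52) = -1, so qd = 132 − p.
Supply slope: (112 − 96)/(55 − 51) = 4, so qs = 4p − 108.
Without the tax, 132 − p = 4p − 108 gives 5p = 240, so p* = 48 and q* = 84.
With the tax collected from buyers, demand (in seller-price terms) shifts: qd = 132 − (p + 20).
Solving gives q = 68 with buyers paying 64 and sellers receiving 44 (the 20 wedge).
Per-month burden: buyers 16, sellers 4.
Buyers take the larger share because demand is less price-elastic here (demand slope 1 vs supply slope 4).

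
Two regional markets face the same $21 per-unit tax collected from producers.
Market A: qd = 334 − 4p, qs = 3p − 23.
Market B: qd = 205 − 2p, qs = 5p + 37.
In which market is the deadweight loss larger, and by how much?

Market A, by $63.

Market A: pre-tax p* = $51, q* = 130; post-tax q = 94; deadweight loss = $378.
Market B: pre-tax p* = $24, q* = 157; post-tax q = 127; deadweight loss = $315.
Difference: $378 vs $315 → market A is larger by $63.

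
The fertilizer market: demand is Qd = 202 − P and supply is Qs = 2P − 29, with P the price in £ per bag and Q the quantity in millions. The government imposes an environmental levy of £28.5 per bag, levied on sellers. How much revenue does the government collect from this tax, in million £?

Tax revenue = £3021 million.

Without the tax, 202 − P = 2P − 29 gives 3P = 231, so P* = £77 and Q* = 125.
With the tax collected from sellers, supply shifts: Qs = 2(P − 28.5) − 29.
New equilibrium: consumers pay £96, sellers receive £67.5, Q = 106. (Wedge: Pb − Ps = 28.5.)
Revenue = t · Q = 28.5 · 106 = £3021.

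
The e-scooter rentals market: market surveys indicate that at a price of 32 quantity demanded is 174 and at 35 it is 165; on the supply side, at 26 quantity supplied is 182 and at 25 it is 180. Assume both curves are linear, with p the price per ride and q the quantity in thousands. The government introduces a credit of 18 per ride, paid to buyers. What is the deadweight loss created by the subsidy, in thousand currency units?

Demand slope: (165 − 174)/(35 − 32) = -3, so qd = 270 − 3p.
Supply slope: (180 − 182)/(25 − 26) = 2, so qs = 2p + 130.
Without the subsidy, 270 − 3p = 2p + 130 gives 5p = 140, so p* = 28 and q* = 186.
With a per-unit subsidy paid to buyers, each effectively pays p − 18, so demand becomes qd = 270 − 3(p − 18).
Solving gives q = 207.6 with buyers paying 20.8 and sellers receiving 38.8 (the 18 wedge).
Quantity rises by |ΔQ| = |186 − 207.6| = 21.6.
DWL = ½ · t · |ΔQ| = ½ · 18 · 21.6 = 194.4.

Deadweight loss = 194.4 thousand.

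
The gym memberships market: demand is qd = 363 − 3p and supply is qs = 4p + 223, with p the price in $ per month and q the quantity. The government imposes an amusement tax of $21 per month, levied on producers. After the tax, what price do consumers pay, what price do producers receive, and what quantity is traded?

Consumers pay $32; producers receive $11; quantity = 267.

Without the tax, 363 − 3p = 4p + 223 gives 7p = 140, so p* = $20 and q* = 303.
With the tax collected from producers, supply shifts: qs = 4(p − 21) + 223.
New equilibrium: consumers pay $32, producers receive $11, q = 267. (Wedge: pb − ps = 21.)
The less price-elastic side of the market bears the larger share of a per-unit tax.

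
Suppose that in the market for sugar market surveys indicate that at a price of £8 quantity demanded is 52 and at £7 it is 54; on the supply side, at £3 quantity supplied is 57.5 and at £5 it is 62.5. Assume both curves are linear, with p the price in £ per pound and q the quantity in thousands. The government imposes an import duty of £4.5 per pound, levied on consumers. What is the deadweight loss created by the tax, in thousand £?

Demand slope: (54 − 52)/(7 − 8) = -2, so qd = 68 − 2p.
Supply slope: (62.5 − 57.5)/(5 − 3) = 2.5, so qs = 2.5p + 50.
Without the tax, 68 − 2p = 2.5p + 50 gives 4.5p = 18, so p* = £4 and q* = 60.
With the tax collected from consumers, demand (in seller-price terms) shifts: qd = 68 − 2(p + 4.5).
Solving gives q = 55 with consumers paying £6.5 and producers receiving £2 (the £4.5 wedge).
Quantity falls by |ΔQ| = |60 − 55| = 5.
DWL = ½ · t · |ΔQ| = ½ · 4.5 · 5 = £11.25.

Deadweight loss = £11.25 thousand.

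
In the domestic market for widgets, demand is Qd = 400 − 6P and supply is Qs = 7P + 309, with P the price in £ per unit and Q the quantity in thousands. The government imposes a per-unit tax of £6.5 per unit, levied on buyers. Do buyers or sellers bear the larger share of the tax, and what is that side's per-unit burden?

Before the tax: set 400 − 6P = 7P + 309 → P* = £7, Q* = 358.
With the tax collected from buyers, demand (in seller-price terms) shifts: Qd = 400 − 6(P + 6.5).
Solving gives Q = 337 with buyers paying £10.5 and sellers receiving £4 (the £6.5 wedge).
Per-unit burden: buyers £3.5, sellers £3.
Buyers take the larger share because demand is less price-elastic here (demand slope 6 vs supply slope 7).
The less price-elastic side of the market bears the larger share of a per-unit tax.

Buyers bear the larger share: £3.5 per unit.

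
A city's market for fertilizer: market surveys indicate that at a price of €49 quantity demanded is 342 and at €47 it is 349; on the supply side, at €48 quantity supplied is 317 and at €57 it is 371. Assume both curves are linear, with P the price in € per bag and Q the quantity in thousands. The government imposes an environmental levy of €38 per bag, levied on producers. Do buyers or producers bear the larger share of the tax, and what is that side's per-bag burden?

Demand slope: (349 − 342)/(47 − 49) = -3.5, so Qd = 513.5 − 3.5P.
Supply slope: (371 − 317)/(57 − 48) = 6, so Qs = 6P + 29.
Before the tax: set 513.5 − 3.5P = 6P + 29 → P* = €51, Q* = 335.
With the tax collected from producers, supply shifts: Qs = 6(P − 38) + 29.
New equilibrium: buyers pay €75, producers receive €37, Q = 251. (Wedge: Pb − Ps = 38.)
Per-bag burden: buyers €24, producers €14.
Buyers take the larger share because demand is less price-elastic here (demand slope 3.5 vs supply slope 6).

Buyers bear the larger share: €24 per bag.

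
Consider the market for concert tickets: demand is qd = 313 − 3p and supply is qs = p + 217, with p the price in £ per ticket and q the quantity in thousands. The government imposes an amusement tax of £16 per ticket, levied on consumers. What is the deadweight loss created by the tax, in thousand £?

Deadweight loss = £96 thousand.

Without the tax, 313 − 3p = p + 217 gives 4p = 96, so p* = £24 and q* = 241.
With the tax collected from consumers, demand (in seller-price terms) shifts: qd = 313 − 3(p + 16).
New equilibrium: consumers pay £28, suppliers receive £12, q = 229. (Wedge: pb − ps = 16.)
Quantity falls by |ΔQ| = |241 − 229| = 12.
DWL = ½ · t · |ΔQ| = ½ · 16 · 12 = £96.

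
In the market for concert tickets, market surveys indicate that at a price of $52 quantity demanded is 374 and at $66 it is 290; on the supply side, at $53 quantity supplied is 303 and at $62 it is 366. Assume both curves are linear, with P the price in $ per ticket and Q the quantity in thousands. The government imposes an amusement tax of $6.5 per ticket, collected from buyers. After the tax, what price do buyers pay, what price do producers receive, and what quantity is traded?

Buyers pay $61.5; producers receive $55; quantity = 317.

Demand slope: (290 − 374)/(66 − 52) = -6, so Qd = 686 − 6P.
Supply slope: (366 − 303)/(62 − 53) = 7, so Qs = 7P − 68.
Without the tax, 686 − 6P = 7P − 68 gives 13P = 754, so P* = $58 and Q* = 338.
With the tax collected from buyers, demand (in seller-price terms) shifts: Qd = 686 − 6(P + 6.5).
Solving gives Q = 317 with buyers paying $61.5 and producers receiving $55 (the $6.5 wedge).
The less price-elastic side of the market bears the larger share of a per-unit tax.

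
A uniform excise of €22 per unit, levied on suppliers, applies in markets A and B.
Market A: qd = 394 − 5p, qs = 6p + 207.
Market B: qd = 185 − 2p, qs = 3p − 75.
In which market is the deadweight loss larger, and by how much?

Market A, by €369.6.

Market A: pre-tax p* = €17, q* = 309; post-tax q = 249; deadweight loss = €660.
Market B: pre-tax p* = €52, q* = 81; post-tax q = 54.6; deadweight loss = €290.4.
Difference: €660 vs €290.4 → market A is larger by €369.6.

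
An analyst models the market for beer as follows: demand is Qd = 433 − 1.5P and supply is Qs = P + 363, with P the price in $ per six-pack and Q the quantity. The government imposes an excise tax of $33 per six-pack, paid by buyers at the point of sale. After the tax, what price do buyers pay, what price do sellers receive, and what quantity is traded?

Buyers pay $41.2; sellers receive $8.2; quantity = 371.2.

Without the tax, 433 − 1.5P = P + 363 gives 2.5P = 70, so P* = $28 and Q* = 391.
With the tax collected from buyers, demand (in seller-price terms) shifts: Qd = 433 − 1.5(P + 33).
New equilibrium: buyers pay $41.2, sellers receive $8.2, Q = 371.2. (Wedge: Pb − Ps = 33.)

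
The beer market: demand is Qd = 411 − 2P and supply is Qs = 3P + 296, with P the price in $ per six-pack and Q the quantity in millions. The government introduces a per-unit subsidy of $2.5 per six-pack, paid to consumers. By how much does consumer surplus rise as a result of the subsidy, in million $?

Consumer surplus rises by $549.75 million.

Without the subsidy, 411 − 2P = 3P + 296 gives 5P = 115, so P* = $23 and Q* = 365.
With a per-unit subsidy paid to consumers, each effectively pays P − 2.5, so demand becomes Qd = 411 − 2(P − 2.5).
New equilibrium: consumers pay $21.5, sellers receive $24, Q = 368. (Wedge: Pb − Ps = −2.5.)
ΔCS is the trapezoid between Q = 368 and Q = 365 of height $1.5: ½ · (365 + 368) · 1.5 = $549.75.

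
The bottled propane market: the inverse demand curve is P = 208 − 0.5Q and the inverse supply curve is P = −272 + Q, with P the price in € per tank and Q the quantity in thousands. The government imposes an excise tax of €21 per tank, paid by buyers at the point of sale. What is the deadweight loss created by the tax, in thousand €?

Deadweight loss = €147 thousand.

Inverting to Q(P) form: Qd = 416 − 2P; Qs = P + 272.
Before the tax: set 416 − 2P = P + 272 → P* = €48, Q* = 320.
With the tax collected from buyers, demand (in seller-price terms) shifts: Qd = 416 − 2(P + 21).
Solving gives Q = 306 with buyers paying €55 and producers receiving €34 (the €21 wedge).
Quantity falls by |ΔQ| = |320 − 306| = 14.
DWL = ½ · t · |ΔQ| = ½ · 21 · 14 = €147.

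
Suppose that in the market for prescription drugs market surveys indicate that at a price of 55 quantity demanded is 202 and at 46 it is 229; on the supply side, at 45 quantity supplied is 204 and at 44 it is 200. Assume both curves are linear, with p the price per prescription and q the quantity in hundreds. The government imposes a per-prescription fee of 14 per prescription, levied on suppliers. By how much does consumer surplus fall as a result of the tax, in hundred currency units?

Demand slope: (229 − 202)/(46 − 55) = -3, so qd = 367 − 3p.
Supply slope: (200 − 204)/(44 − 45) = 4, so qs = 4p + 24.
Before the tax: set 367 − 3p = 4p + 24 → p* = 49, q* = 220.
With the tax collected from suppliers, supply shifts: qs = 4(p − 14) + 24.
Solving gives q = 196 with buyers paying 57 and suppliers receiving 43 (the 14 wedge).
ΔCS is the trapezoid between Q = 196 and Q = 220 of height 8: ½ · (220 + 196) · 8 = 1664.

Consumer surplus falls by 1664 hundred.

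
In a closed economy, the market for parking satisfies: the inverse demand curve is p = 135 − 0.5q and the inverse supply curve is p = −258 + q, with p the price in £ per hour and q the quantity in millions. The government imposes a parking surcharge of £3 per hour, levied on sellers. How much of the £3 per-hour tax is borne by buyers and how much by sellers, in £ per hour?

Buyers bear £1 per hour; sellers bear £2 per hour.

Inverting to q(p) form: qd = 270 − 2p; qs = p + 258.
Without the tax, 270 − 2p = p + 258 gives 3p = 12, so p* = £4 and q* = 262.
With the tax collected from sellers, supply shifts: qs = (p − 3) + 258.
New equilibrium: buyers pay £5, sellers receive £2, q = 260. (Wedge: pb − ps = 3.)
Burden on buyers: £1; on sellers: £2. (They sum to £3.)
The less price-elastic side of the market bears the larger share of a per-unit tax.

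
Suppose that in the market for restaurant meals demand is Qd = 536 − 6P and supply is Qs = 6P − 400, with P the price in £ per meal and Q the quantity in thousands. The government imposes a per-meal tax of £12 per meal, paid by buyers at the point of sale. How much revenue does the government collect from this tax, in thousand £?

Tax revenue = £384 thousand.

Before the tax: set 536 − 6P = 6P − 400 → P* = £78, Q* = 68.
With the tax collected from buyers, demand (in seller-price terms) shifts: Qd = 536 − 6(P + 12).
New equilibrium: buyers pay £84, sellers receive £72, Q = 32. (Wedge: Pb − Ps = 12.)
Revenue = t · Q = 12 · 32 = £384.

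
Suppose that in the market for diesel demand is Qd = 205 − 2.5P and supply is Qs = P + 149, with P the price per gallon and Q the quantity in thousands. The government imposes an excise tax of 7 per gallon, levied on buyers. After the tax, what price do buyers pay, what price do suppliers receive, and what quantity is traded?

Buyers pay 18; suppliers receive 11; quantity = 160.

Without the tax, 205 − 2.5P = P + 149 gives 3.5P = 56, so P* = 16 and Q* = 165.
With the tax collected from buyers, demand (in seller-price terms) shifts: Qd = 205 − 2.5(P + 7).
New equilibrium: buyers pay 18, suppliers receive 11, Q = 160. (Wedge: Pb − Ps = 7.)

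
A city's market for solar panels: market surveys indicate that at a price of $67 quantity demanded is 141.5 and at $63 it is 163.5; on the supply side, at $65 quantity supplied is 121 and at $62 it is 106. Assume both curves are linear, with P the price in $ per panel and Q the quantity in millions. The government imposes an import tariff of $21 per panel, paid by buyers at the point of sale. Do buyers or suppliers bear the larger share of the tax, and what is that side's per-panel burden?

Demand slope: (163.5 − 141.5)/(63 − 67) = -5.5, so Qd = 510 − 5.5P.
Supply slope: (106 − 121)/(62 − 65) = 5, so Qs = 5P − 204.
Before the tax: set 510 − 5.5P = 5P − 204 → P* = $68, Q* = 136.
With the tax collected from buyers, demand (in seller-price terms) shifts: Qd = 510 − 5.5(P + 21).
New equilibrium: buyers pay $78, suppliers receive $57, Q = 81. (Wedge: Pb − Ps = 21.)
Per-panel burden: buyers $10, suppliers $11.
Suppliers take the larger share because supply is less price-elastic here (demand slope 5.5 vs supply slope 5).

Suppliers bear the larger share: $11 per panel.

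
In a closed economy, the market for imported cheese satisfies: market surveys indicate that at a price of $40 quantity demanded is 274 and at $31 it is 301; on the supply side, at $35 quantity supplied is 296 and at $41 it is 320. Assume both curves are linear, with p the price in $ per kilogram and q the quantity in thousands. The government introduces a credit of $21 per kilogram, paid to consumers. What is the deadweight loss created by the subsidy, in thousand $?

Demand slope: (301 − 274)/(31 − 40) = -3, so qd = 394 − 3p.
Supply slope: (320 − 296)/(41 − 35) = 4, so qs = 4p + 156.
Without the subsidy, 394 − 3p = 4p + 156 gives 7p = 238, so p* = $34 and q* = 292.
With a per-unit subsidy paid to consumers, each effectively pays p − 21, so demand becomes qd = 394 − 3(p − 21).
Solving gives q = 328 with consumers paying $22 and suppliers receiving $43 (the $21 wedge).
Quantity rises by |ΔQ| = |292 − 328| = 36.
DWL = ½ · t · |ΔQ| = ½ · 21 · 36 = $378.

Deadweight loss = $378 thousand.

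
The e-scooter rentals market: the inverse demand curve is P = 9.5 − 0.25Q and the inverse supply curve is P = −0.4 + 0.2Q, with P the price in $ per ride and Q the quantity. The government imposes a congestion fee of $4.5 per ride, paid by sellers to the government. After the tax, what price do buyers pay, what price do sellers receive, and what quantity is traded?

Buyers pay $6.5; sellers receive $2; quantity = 12.

Rewrite in direct form: Qd = 38 − 4P and Qs = 5P + 2.
Before the tax: set 38 − 4P = 5P + 2 → P* = $4, Q* = 22.
With the tax collected from sellers, supply shifts: Qs = 5(P − 4.5) + 2.
New equilibrium: buyers pay $6.5, sellers receive $2, Q = 12. (Wedge: Pb − Ps = 4.5.)
The less price-elastic side of the market bears the larger share of a per-unit tax.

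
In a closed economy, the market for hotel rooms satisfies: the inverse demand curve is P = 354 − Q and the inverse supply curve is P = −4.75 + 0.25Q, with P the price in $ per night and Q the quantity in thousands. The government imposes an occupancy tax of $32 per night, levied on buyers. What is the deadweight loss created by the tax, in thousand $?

Rewrite in direct form: Qd = 354 − P and Qs = 4P + 19.
Without the tax, 354 − P = 4P + 19 gives 5P = 335, so P* = $67 and Q* = 287.
With the tax collected from buyers, demand (in seller-price terms) shifts: Qd = 354 − (P + 32).
New equilibrium: buyers pay $92.6, suppliers receive $60.6, Q = 261.4. (Wedge: Pb − Ps = 32.)
Quantity falls by |ΔQ| = |287 − 261.4| = 25.6.
DWL = ½ · t · |ΔQ| = ½ · 32 · 25.6 = $409.6.

Deadweight loss = $409.6 thousand.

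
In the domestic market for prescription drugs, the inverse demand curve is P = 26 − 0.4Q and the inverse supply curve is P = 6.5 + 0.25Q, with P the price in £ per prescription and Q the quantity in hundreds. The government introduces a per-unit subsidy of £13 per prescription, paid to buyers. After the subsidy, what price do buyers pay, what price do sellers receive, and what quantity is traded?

Buyers pay £6; sellers receive £19; quantity = 50.

Rewrite in direct form: Qd = 65 − 2.5P and Qs = 4P − 26.
Without the subsidy, 65 − 2.5P = 4P − 26 gives 6.5P = 91, so P* = £14 and Q* = 30.
With a per-unit subsidy paid to buyers, each effectively pays P − 13, so demand becomes Qd = 65 − 2.5(P − 13).
New equilibrium: buyers pay £6, sellers receive £19, Q = 50. (Wedge: Pb − Ps = −13.)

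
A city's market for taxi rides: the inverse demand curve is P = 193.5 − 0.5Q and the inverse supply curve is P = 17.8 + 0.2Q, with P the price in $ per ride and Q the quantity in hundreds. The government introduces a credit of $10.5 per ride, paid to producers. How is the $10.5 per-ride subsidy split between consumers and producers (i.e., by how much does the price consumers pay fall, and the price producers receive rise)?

Consumers gain $7.5 per ride; producers gain $3 per ride.

Inverting to Q(P) form: Qd = 387 − 2P; Qs = 5P − 89.
Without the subsidy, 387 − 2P = 5P − 89 gives 7P = 476, so P* = $68 and Q* = 251.
With a per-unit subsidy paid to producers, each receives P + 10.5 per unit sold, so supply becomes Qs = 5(P + 10.5) − 89.
Solving gives Q = 266 with consumers paying $60.5 and producers receiving $71 (the $10.5 wedge).
Gain to consumers: $7.5; to producers: $3. (They sum to $10.5.)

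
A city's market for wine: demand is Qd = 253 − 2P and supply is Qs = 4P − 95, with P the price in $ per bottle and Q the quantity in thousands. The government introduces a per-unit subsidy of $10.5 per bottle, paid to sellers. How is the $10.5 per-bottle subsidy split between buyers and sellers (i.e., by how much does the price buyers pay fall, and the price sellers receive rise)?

Buyers gain $7 per bottle; sellers gain $3.5 per bottle.

Before the subsidy: set 253 − 2P = 4P − 95 → P* = $58, Q* = 137.
With a per-unit subsidy paid to sellers, each receives P + 10.5 per unit sold, so supply becomes Qs = 4(P + 10.5) − 95.
Solving gives Q = 151 with buyers paying $51 and sellers receiving $61.5 (the $10.5 wedge).
Gain to buyers: $7; to sellers: $3.5. (They sum to $10.5.)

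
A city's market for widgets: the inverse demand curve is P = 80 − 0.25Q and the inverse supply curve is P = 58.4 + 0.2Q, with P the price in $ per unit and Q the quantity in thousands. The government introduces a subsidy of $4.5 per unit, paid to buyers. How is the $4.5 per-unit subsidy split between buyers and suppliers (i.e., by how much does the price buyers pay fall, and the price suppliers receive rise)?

Buyers gain $2.5 per unit; suppliers gain $2 per unit.

Rewrite in direct form: Qd = 320 − 4P and Qs = 5P − 292.
Before the subsidy: set 320 − 4P = 5P − 292 → P* = $68, Q* = 48.
With a per-unit subsidy paid to buyers, each effectively pays P − 4.5, so demand becomes Qd = 320 − 4(P − 4.5).
Solving gives Q = 58 with buyers paying $65.5 and suppliers receiving $70 (the $4.5 wedge).
Gain to buyers: $2.5; to suppliers: $2. (They sum to $4.5.)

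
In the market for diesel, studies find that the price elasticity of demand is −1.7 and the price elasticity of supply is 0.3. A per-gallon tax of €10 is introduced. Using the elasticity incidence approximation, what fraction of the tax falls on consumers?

Incidence ratio: consumers' share ≈ εs / (εs + |εd|) = 0.3 / (0.3 + 1.7) = 0.15.
Supply is the less elastic side, so consumers bear the smaller share.

Consumers' share ≈ 0.15.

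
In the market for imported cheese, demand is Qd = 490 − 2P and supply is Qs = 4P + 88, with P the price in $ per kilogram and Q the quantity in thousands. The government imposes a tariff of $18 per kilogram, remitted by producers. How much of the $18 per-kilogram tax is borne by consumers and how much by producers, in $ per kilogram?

Consumers bear $12 per kilogram; producers bear $6 per kilogram.

Before the tax: set 490 − 2P = 4P + 88 → P* = $67, Q* = 356.
With the tax collected from producers, supply shifts: Qs = 4(P − 18) + 88.
New equilibrium: consumers pay $79, producers receive $61, Q = 332. (Wedge: Pb − Ps = 18.)
Burden on consumers: $12; on producers: $6. (They sum to $18.)
The less price-elastic side of the market bears the larger share of a per-unit tax.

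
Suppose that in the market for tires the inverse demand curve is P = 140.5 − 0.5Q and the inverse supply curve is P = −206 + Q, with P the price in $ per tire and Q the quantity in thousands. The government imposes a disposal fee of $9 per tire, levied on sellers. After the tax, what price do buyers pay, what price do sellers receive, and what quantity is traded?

Buyers pay $28; sellers receive $19; quantity = 225.

Rewrite in direct form: Qd = 281 − 2P and Qs = P + 206.
Before the tax: set 281 − 2P = P + 206 → P* = $25, Q* = 231.
With the tax collected from sellers, supply shifts: Qs = (P − 9) + 206.
New equilibrium: buyers pay $28, sellers receive $19, Q = 225. (Wedge: Pb − Ps = 9.)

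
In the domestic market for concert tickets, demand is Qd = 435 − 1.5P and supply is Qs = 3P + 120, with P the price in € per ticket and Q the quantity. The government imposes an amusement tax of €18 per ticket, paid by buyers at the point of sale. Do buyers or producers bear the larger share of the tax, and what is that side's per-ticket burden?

Without the tax, 435 − 1.5P = 3P + 120 gives 4.5P = 315, so P* = €70 and Q* = 330.
With the tax collected from buyers, demand (in seller-price terms) shifts: Qd = 435 − 1.5(P + 18).
Solving gives Q = 312 with buyers paying €82 and producers receiving €64 (the €18 wedge).
Per-ticket burden: buyers €12, producers €6.
Buyers take the larger share because demand is less price-elastic here (demand slope 1.5 vs supply slope 3).
The less price-elastic side of the market bears the larger share of a per-unit tax.

Buyers bear the larger share: €12 per ticket.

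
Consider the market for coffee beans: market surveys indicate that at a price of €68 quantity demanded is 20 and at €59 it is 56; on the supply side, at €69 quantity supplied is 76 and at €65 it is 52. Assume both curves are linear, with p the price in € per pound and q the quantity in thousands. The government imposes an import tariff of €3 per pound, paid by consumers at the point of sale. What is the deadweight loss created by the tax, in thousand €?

Deadweight loss = €10.8 thousand.

Demand slope: (56 − 20)/(59 − 68) = -4, so qd = 292 − 4p.
Supply slope: (52 − 76)/(65 − 69) = 6, so qs = 6p − 338.
Before the tax: set 292 − 4p = 6p − 338 → p* = €63, q* = 40.
With the tax collected from consumers, demand (in seller-price terms) shifts: qd = 292 − 4(p + 3).
Solving gives q = 32.8 with consumers paying €64.8 and producers receiving €61.8 (the €3 wedge).
Quantity falls by |ΔQ| = |40 − 32.8| = 7.2.
DWL = ½ · t · |ΔQ| = ½ · 3 · 7.2 = €10.8.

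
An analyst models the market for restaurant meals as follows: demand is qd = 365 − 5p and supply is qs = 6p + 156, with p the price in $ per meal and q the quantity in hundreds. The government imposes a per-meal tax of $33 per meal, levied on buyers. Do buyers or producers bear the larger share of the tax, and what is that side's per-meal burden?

Buyers bear the larger share: $18 per meal.

Without the tax, 365 − 5p = 6p + 156 gives 11p = 209, so p* = $19 and q* = 270.
With the tax collected from buyers, demand (in seller-price terms) shifts: qd = 365 − 5(p + 33).
New equilibrium: buyers pay $37, producers receive $4, q = 180. (Wedge: pb − ps = 33.)
Per-meal burden: buyers $18, producers $15.
Buyers take the larger share because demand is less price-elastic here (demand slope 5 vs supply slope 6).
The less price-elastic side of the market bears the larger share of a per-unit tax.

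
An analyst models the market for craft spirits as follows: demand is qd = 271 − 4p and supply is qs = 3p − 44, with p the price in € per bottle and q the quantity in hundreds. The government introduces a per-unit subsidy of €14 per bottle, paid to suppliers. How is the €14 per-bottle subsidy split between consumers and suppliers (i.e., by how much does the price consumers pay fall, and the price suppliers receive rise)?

Consumers gain €6 per bottle; suppliers gain €8 per bottle.

Without the subsidy, 271 − 4p = 3p − 44 gives 7p = 315, so p* = €45 and q* = 91.
With a per-unit subsidy paid to suppliers, each receives p + 14 per unit sold, so supply becomes qs = 3(p + 14) − 44.
New equilibrium: consumers pay €39, suppliers receive €53, q = 115. (Wedge: pb − ps = −14.)
Gain to consumers: €6; to suppliers: €8. (They sum to €14.)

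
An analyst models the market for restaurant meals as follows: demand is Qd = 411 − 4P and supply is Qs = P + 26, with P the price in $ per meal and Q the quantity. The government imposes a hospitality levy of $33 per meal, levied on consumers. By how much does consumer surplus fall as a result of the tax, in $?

Without the tax, 411 − 4P = P + 26 gives 5P = 385, so P* = $77 and Q* = 103.
With the tax collected from consumers, demand (in seller-price terms) shifts: Qd = 411 − 4(P + 33).
Solving gives Q = 76.6 with consumers paying $83.6 and suppliers receiving $50.6 (the $33 wedge).
ΔCS is the trapezoid between Q = 76.6 and Q = 103 of height $6.6: ½ · (103 + 76.6) · 6.6 = $592.68.

Consumer surplus falls by $592.68.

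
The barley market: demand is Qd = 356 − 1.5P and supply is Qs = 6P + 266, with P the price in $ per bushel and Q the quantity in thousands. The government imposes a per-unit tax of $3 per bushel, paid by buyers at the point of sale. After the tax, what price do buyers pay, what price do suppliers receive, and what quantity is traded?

Buyers pay $14.4; suppliers receive $11.4; quantity = 334.4.

Without the tax, 356 − 1.5P = 6P + 266 gives 7.5P = 90, so P* = $12 and Q* = 338.
With the tax collected from buyers, demand (in seller-price terms) shifts: Qd = 356 − 1.5(P + 3).
New equilibrium: buyers pay $14.4, suppliers receive $11.4, Q = 334.4. (Wedge: Pb − Ps = 3.)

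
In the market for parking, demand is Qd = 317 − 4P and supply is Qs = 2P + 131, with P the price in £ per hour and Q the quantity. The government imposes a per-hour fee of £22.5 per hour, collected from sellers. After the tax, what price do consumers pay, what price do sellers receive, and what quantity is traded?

Without the tax, 317 − 4P = 2P + 131 gives 6P = 186, so P* = £31 and Q* = 193.
With the tax collected from sellers, supply shifts: Qs = 2(P − 22.5) + 131.
Solving gives Q = 163 with consumers paying £38.5 and sellers receiving £16 (the £22.5 wedge).

Consumers pay £38.5; sellers receive £16; quantity = 163.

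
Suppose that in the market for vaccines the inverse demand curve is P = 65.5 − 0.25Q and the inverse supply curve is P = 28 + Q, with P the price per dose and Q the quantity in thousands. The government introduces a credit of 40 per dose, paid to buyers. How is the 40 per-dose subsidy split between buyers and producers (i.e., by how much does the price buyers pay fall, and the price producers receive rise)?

Inverting to Q(P) form: Qd = 262 − 4P; Qs = P − 28.
Before the subsidy: set 262 − 4P = P − 28 → P* = 58, Q* = 30.
With a per-unit subsidy paid to buyers, each effectively pays P − 40, so demand becomes Qd = 262 − 4(P − 40).
New equilibrium: buyers pay 50, producers receive 90, Q = 62. (Wedge: Pb − Ps = −40.)
Gain to buyers: 8; to producers: 32. (They sum to 40.)

Buyers gain 8 per dose; producers gain 32 per dose.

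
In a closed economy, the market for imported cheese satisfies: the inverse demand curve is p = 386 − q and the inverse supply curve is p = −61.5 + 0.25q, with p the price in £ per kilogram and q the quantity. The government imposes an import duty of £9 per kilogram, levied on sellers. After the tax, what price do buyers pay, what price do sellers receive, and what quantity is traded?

Buyers pay £35.2; sellers receive £26.2; quantity = 350.8.

Inverting to q(p) form: qd = 386 − p; qs = 4p + 246.
Without the tax, 386 − p = 4p + 246 gives 5p = 140, so p* = £28 and q* = 358.
With the tax collected from sellers, supply shifts: qs = 4(p − 9) + 246.
Solving gives q = 350.8 with buyers paying £35.2 and sellers receiving £26.2 (the £9 wedge).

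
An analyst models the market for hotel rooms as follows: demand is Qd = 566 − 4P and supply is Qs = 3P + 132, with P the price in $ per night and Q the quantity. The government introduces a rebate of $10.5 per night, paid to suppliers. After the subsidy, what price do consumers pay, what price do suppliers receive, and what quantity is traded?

Before the subsidy: set 566 − 4P = 3P + 132 → P* = $62, Q* = 318.
With a per-unit subsidy paid to suppliers, each receives P + 10.5 per unit sold, so supply becomes Qs = 3(P + 10.5) + 132.
New equilibrium: consumers pay $57.5, suppliers receive $68, Q = 336. (Wedge: Pb − Ps = −10.5.)

Consumers pay $57.5; suppliers receive $68; quantity = 336.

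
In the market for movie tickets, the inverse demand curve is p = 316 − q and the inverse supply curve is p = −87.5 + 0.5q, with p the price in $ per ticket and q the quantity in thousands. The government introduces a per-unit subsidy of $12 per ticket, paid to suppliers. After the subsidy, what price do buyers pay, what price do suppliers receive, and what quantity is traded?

Inverting to q(p) form: qd = 316 − p; qs = 2p + 175.
Before the subsidy: set 316 − p = 2p + 175 → p* = $47, q* = 269.
With a per-unit subsidy paid to suppliers, each receives p + 12 per unit sold, so supply becomes qs = 2(p + 12) + 175.
Solving gives q = 277 with buyers paying $39 and suppliers receiving $51 (the $12 wedge).

Buyers pay $39; suppliers receive $51; quantity = 277.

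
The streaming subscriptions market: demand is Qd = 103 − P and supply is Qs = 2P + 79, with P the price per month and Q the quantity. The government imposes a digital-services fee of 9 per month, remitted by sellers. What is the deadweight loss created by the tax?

Deadweight loss = 27.

Without the tax, 103 − P = 2P + 79 gives 3P = 24, so P* = 8 and Q* = 95.
With the tax collected from sellers, supply shifts: Qs = 2(P − 9) + 79.
New equilibrium: consumers pay 14, sellers receive 5, Q = 89. (Wedge: Pb − Ps = 9.)
Quantity falls by |ΔQ| = |95 − 89| = 6.
DWL = ½ · t · |ΔQ| = ½ · 9 · 6 = 27.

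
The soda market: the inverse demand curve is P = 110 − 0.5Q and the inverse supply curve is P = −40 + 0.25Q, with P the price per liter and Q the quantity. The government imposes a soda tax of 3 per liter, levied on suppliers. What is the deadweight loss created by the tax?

Rewrite in direct form: Qd = 220 − 2P and Qs = 4P + 160.
Without the tax, 220 − 2P = 4P + 160 gives 6P = 60, so P* = 10 and Q* = 200.
With the tax collected from suppliers, supply shifts: Qs = 4(P − 3) + 160.
New equilibrium: buyers pay 12, suppliers receive 9, Q = 196. (Wedge: Pb − Ps = 3.)
Quantity falls by |ΔQ| = |200 − 196| = 4.
DWL = ½ · t · |ΔQ| = ½ · 3 · 4 = 6.

Deadweight loss = 6.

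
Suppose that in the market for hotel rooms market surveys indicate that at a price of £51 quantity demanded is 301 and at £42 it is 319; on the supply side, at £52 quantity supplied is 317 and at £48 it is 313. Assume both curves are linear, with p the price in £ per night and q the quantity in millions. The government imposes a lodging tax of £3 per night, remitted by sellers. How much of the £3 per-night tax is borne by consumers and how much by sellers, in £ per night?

Demand slope: (319 − 301)/(42 − 51) = -2, so qd = 403 − 2p.
Supply slope: (313 − 317)/(48 − 52) = 1, so qs = p + 265.
Without the tax, 403 − 2p = p + 265 gives 3p = 138, so p* = £46 and q* = 311.
With the tax collected from sellers, supply shifts: qs = (p − 3) + 265.
New equilibrium: consumers pay £47, sellers receive £44, q = 309. (Wedge: pb − ps = 3.)
Burden on consumers: £1; on sellers: £2. (They sum to £3.)
The less price-elastic side of the market bears the larger share of a per-unit tax.

Consumers bear £1 per night; sellers bear £2 per night.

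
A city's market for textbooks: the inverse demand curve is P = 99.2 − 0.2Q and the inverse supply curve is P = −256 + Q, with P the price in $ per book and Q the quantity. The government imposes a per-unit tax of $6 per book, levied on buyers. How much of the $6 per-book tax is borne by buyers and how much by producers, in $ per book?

Rewrite in direct form: Qd = 496 − 5P and Qs = P + 256.
Without the tax, 496 − 5P = P + 256 gives 6P = 240, so P* = $40 and Q* = 296.
With the tax collected from buyers, demand (in seller-price terms) shifts: Qd = 496 − 5(P + 6).
Solving gives Q = 291 with buyers paying $41 and producers receiving $35 (the $6 wedge).
Burden on buyers: $1; on producers: $5. (They sum to $6.)
The less price-elastic side of the market bears the larger share of a per-unit tax.

Buyers bear $1 per book; producers bear $5 per book.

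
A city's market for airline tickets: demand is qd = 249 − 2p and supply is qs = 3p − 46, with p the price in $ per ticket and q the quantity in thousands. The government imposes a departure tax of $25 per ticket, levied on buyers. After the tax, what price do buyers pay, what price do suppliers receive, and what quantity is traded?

Before the tax: set 249 − 2p = 3p − 46 → p* = $59, q* = 131.
With the tax collected from buyers, demand (in seller-price terms) shifts: qd = 249 − 2(p + 25).
New equilibrium: buyers pay $74, suppliers receive $49, q = 101. (Wedge: pb − ps = 25.)
The less price-elastic side of the market bears the larger share of a per-unit tax.

Buyers pay $74; suppliers receive $49; quantity = 101.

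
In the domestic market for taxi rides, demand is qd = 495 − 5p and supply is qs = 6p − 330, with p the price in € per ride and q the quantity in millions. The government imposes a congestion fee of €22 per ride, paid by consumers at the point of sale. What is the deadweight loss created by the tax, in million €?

Deadweight loss = €660 million.

Before the tax: set 495 − 5p = 6p − 330 → p* = €75, q* = 120.
With the tax collected from consumers, demand (in seller-price terms) shifts: qd = 495 − 5(p + 22).
New equilibrium: consumers pay €87, producers receive €65, q = 60. (Wedge: pb − ps = 22.)
Quantity falls by |ΔQ| = |120 − 60| = 60.
DWL = ½ · t · |ΔQ| = ½ · 22 · 60 = €660.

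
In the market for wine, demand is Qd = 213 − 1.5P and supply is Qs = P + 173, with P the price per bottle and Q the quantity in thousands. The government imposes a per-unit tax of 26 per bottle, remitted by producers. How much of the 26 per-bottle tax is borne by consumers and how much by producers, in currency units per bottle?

Consumers bear 10.4 per bottle; producers bear 15.6 per bottle.

Before the tax: set 213 − 1.5P = P + 173 → P* = 16, Q* = 189.
With the tax collected from producers, supply shifts: Qs = (P − 26) + 173.
New equilibrium: consumers pay 26.4, producers receive 0.4, Q = 173.4. (Wedge: Pb − Ps = 26.)
Burden on consumers: 10.4; on producers: 15.6. (They sum to 26.)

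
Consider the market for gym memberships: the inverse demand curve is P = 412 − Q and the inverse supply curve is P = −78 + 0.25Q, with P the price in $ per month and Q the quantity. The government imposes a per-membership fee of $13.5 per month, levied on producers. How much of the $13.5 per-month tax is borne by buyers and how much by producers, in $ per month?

Rewrite in direct form: Qd = 412 − P and Qs = 4P + 312.
Without the tax, 412 − P = 4P + 312 gives 5P = 100, so P* = $20 and Q* = 392.
With the tax collected from producers, supply shifts: Qs = 4(P − 13.5) + 312.
Solving gives Q = 381.2 with buyers paying $30.8 and producers receiving $17.3 (the $13.5 wedge).
Burden on buyers: $10.8; on producers: $2.7. (They sum to $13.5.)
The less price-elastic side of the market bears the larger share of a per-unit tax.

Buyers bear $10.8 per month; producers bear $2.7 per month.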